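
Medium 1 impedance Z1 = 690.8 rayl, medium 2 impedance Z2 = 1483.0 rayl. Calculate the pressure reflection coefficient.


Given values:
  Z1 = 690.8 rayl, Z2 = 1483.0 rayl
Formula: R = (Z2 - Z1) / (Z2 + Z1)
Numerator: Z2 - Z1 = 1483.0 - 690.8 = 792.2
Denominator: Z2 + Z1 = 1483.0 + 690.8 = 2173.8
R = 792.2 / 2173.8 = 0.3644

0.3644


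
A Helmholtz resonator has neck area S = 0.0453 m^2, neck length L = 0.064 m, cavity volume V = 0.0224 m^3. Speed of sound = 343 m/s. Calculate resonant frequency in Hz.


Given values:
  S = 0.0453 m^2, L = 0.064 m, V = 0.0224 m^3, c = 343 m/s
Formula: f = (c / (2*pi)) * sqrt(S / (V * L))
Compute V * L = 0.0224 * 0.064 = 0.0014336
Compute S / (V * L) = 0.0453 / 0.0014336 = 31.5988
Compute sqrt(31.5988) = 5.621281
Compute c / (2*pi) = 343 / 6.283185 = 54.590148
f = 54.590148 * 5.621281 = 306.87

306.87 Hz


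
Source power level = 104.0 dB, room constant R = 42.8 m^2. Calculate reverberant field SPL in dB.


Given values:
  Lw = 104.0 dB, R = 42.8 m^2
Formula: SPL = Lw + 10 * log10(4 / R)
Compute 4 / R = 4 / 42.8 = 0.093458
Compute 10 * log10(0.093458) = -10.2938
SPL = 104.0 + (-10.2938) = 93.71

93.71 dB


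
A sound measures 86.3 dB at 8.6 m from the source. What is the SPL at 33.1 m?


Given values:
  SPL1 = 86.3 dB, r1 = 8.6 m, r2 = 33.1 m
Formula: SPL2 = SPL1 - 20 * log10(r2 / r1)
Compute ratio: r2 / r1 = 33.1 / 8.6 = 3.8488
Compute log10: log10(3.8488) = 0.585325
Compute drop: 20 * 0.585325 = 11.7065
SPL2 = 86.3 - 11.7065 = 74.59

74.59 dB


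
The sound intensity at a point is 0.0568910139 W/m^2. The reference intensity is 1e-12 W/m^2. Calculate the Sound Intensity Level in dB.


Given values:
  I = 0.0568910139 W/m^2
  I_ref = 1e-12 W/m^2
Formula: SIL = 10 * log10(I / I_ref)
Compute ratio: I / I_ref = 56891013900
Compute log10: log10(56891013900) = 10.755044
Multiply: SIL = 10 * 10.755044 = 107.55

107.55 dB


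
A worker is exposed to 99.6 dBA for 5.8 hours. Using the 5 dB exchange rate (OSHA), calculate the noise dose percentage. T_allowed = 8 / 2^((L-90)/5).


Given values:
  L = 99.6 dBA, T = 5.8 hours
Formula: T_allowed = 8 / 2^((L - 90) / 5)
Compute exponent: (99.6 - 90) / 5 = 1.92
Compute 2^(1.92) = 3.784231
T_allowed = 8 / 3.784231 = 2.114036 hours
Dose = (T / T_allowed) * 100
Dose = (5.8 / 2.114036) * 100 = 274.36

274.36 %


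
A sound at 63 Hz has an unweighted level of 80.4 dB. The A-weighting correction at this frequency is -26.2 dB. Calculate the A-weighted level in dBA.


Given values:
  SPL = 80.4 dB
  A-weighting at 63 Hz = -26.2 dB
Formula: L_A = SPL + A_weight
L_A = 80.4 + (-26.2)
L_A = 54.2

54.2 dBA


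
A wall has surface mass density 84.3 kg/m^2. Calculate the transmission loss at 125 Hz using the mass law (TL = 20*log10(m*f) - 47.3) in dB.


Given values:
  m = 84.3 kg/m^2, f = 125 Hz
Formula: TL = 20 * log10(m * f) - 47.3
Compute m * f = 84.3 * 125 = 10537.5
Compute log10(10537.5) = 4.022738
Compute 20 * 4.022738 = 80.4548
TL = 80.4548 - 47.3 = 33.15

33.15 dB


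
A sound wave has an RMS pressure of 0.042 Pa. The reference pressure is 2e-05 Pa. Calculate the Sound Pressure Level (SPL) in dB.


Given values:
  p = 0.042 Pa
  p_ref = 2e-05 Pa
Formula: SPL = 20 * log10(p / p_ref)
Compute ratio: p / p_ref = 0.042 / 2e-05 = 2100
Compute log10: log10(2100) = 3.322219
Multiply: SPL = 20 * 3.322219 = 66.44

66.44 dB


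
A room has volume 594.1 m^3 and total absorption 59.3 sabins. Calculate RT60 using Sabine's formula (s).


Given values:
  V = 594.1 m^3
  A = 59.3 sabins
Formula: RT60 = 0.161 * V / A
Numerator: 0.161 * 594.1 = 95.6501
RT60 = 95.6501 / 59.3 = 1.613

1.613 s


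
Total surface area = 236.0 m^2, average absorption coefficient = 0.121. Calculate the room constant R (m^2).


Given values:
  S = 236.0 m^2, alpha = 0.121
Formula: R = S * alpha / (1 - alpha)
Numerator: 236.0 * 0.121 = 28.556
Denominator: 1 - 0.121 = 0.879
R = 28.556 / 0.879 = 32.49

32.49 m^2


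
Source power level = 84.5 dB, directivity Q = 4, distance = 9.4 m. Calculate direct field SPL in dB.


Given values:
  Lw = 84.5 dB, Q = 4, r = 9.4 m
Formula: SPL = Lw + 10 * log10(Q / (4 * pi * r^2))
Compute 4 * pi * r^2 = 4 * pi * 9.4^2 = 1110.3645
Compute Q / denom = 4 / 1110.3645 = 0.00360242
Compute 10 * log10(0.00360242) = -24.4341
SPL = 84.5 + (-24.4341) = 60.07

60.07 dB


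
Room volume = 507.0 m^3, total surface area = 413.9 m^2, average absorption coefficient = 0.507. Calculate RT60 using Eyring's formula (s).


Given values:
  V = 507.0 m^3, S = 413.9 m^2, alpha = 0.507
Formula: RT60 = 0.161 * V / (-S * ln(1 - alpha))
Compute ln(1 - 0.507) = ln(0.493) = -0.707246
Denominator: -413.9 * -0.707246 = 292.7291
Numerator: 0.161 * 507.0 = 81.627
RT60 = 81.627 / 292.7291 = 0.279

0.279 s


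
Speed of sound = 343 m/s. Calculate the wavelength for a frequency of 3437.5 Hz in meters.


Given values:
  c = 343 m/s, f = 3437.5 Hz
Formula: lambda = c / f
lambda = 343 / 3437.5
lambda = 0.0998

0.0998 m


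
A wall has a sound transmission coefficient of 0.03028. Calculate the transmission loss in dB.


Given values:
  tau = 0.03028
Formula: TL = 10 * log10(1 / tau)
Compute 1 / tau = 1 / 0.03028 = 33.0251
Compute log10(33.0251) = 1.518844
TL = 10 * 1.518844 = 15.19

15.19 dB


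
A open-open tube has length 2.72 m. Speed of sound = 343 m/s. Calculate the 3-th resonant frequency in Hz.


Given values:
  Tube type: open-open, L = 2.72 m, c = 343 m/s, n = 3
Formula: f_n = n * c / (2 * L)
Compute 2 * L = 2 * 2.72 = 5.44
f = 3 * 343 / 5.44
f = 189.15

189.15 Hz


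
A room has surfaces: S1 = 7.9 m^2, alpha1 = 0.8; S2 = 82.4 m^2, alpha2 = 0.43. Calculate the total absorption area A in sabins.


Given surfaces:
  Surface 1: 7.9 * 0.8 = 6.32
  Surface 2: 82.4 * 0.43 = 35.432
Formula: A = sum(Si * alpha_i)
A = 6.32 + 35.432
A = 41.75

41.75 sabins


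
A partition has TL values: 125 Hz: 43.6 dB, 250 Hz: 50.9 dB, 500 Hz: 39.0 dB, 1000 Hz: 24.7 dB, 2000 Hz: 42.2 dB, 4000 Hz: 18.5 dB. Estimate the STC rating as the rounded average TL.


Given TL values at each frequency:
  125 Hz: 43.6 dB
  250 Hz: 50.9 dB
  500 Hz: 39.0 dB
  1000 Hz: 24.7 dB
  2000 Hz: 42.2 dB
  4000 Hz: 18.5 dB
Formula: STC ~ round(average of TL values)
Sum = 43.6 + 50.9 + 39.0 + 24.7 + 42.2 + 18.5 = 218.9
Average = 218.9 / 6 = 36.48
Rounded: 36

36


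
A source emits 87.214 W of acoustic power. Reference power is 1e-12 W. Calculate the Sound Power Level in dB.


Given values:
  W = 87.214 W
  W_ref = 1e-12 W
Formula: SWL = 10 * log10(W / W_ref)
Compute ratio: W / W_ref = 87214000000000
Compute log10: log10(87214000000000) = 13.940586
Multiply: SWL = 10 * 13.940586 = 139.41

139.41 dB


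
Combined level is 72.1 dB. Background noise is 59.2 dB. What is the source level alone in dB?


Given values:
  L_total = 72.1 dB, L_bg = 59.2 dB
Formula: L_source = 10 * log10(10^(L_total/10) - 10^(L_bg/10))
Convert to linear:
  10^(72.1/10) = 16218100.9736
  10^(59.2/10) = 831763.7711
Difference: 16218100.9736 - 831763.7711 = 15386337.2025
L_source = 10 * log10(15386337.2025) = 71.87

71.87 dB


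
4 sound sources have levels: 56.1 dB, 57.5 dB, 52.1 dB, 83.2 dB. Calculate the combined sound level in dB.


Formula: L_total = 10 * log10( sum(10^(Li/10)) )
  Source 1: 10^(56.1/10) = 407380.2778
  Source 2: 10^(57.5/10) = 562341.3252
  Source 3: 10^(52.1/10) = 162181.0097
  Source 4: 10^(83.2/10) = 208929613.0854
Sum of linear values = 210061515.6981
L_total = 10 * log10(210061515.6981) = 83.22

83.22 dB


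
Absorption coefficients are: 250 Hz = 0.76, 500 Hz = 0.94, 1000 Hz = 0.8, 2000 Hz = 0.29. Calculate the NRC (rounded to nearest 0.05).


Given values:
  a_250 = 0.76, a_500 = 0.94
  a_1000 = 0.8, a_2000 = 0.29
Formula: NRC = (a250 + a500 + a1000 + a2000) / 4
Sum = 0.76 + 0.94 + 0.8 + 0.29 = 2.79
NRC = 2.79 / 4 = 0.6975
Rounded to nearest 0.05: 0.7

0.7


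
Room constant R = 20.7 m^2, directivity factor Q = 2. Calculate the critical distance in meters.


Given values:
  R = 20.7 m^2, Q = 2
Formula: d_c = 0.141 * sqrt(Q * R)
Compute Q * R = 2 * 20.7 = 41.4
Compute sqrt(41.4) = 6.4343
d_c = 0.141 * 6.4343 = 0.907

0.907 m


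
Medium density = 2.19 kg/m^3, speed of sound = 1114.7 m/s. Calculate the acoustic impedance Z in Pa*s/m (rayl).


Given values:
  rho = 2.19 kg/m^3
  c = 1114.7 m/s
Formula: Z = rho * c
Z = 2.19 * 1114.7
Z = 2441.19

2441.19 rayl


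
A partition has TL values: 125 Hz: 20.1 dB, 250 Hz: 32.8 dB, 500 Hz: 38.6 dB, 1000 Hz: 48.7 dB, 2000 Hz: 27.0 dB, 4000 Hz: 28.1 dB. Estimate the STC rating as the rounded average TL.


Given TL values at each frequency:
  125 Hz: 20.1 dB
  250 Hz: 32.8 dB
  500 Hz: 38.6 dB
  1000 Hz: 48.7 dB
  2000 Hz: 27.0 dB
  4000 Hz: 28.1 dB
Formula: STC ~ round(average of TL values)
Sum = 20.1 + 32.8 + 38.6 + 48.7 + 27.0 + 28.1 = 195.3
Average = 195.3 / 6 = 32.55
Rounded: 33

33


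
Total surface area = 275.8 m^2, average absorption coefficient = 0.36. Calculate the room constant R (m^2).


Given values:
  S = 275.8 m^2, alpha = 0.36
Formula: R = S * alpha / (1 - alpha)
Numerator: 275.8 * 0.36 = 99.288
Denominator: 1 - 0.36 = 0.64
R = 99.288 / 0.64 = 155.14

155.14 m^2


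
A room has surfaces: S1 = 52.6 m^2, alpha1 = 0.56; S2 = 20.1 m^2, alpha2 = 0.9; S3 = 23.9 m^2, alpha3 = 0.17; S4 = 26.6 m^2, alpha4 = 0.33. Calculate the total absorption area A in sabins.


Given surfaces:
  Surface 1: 52.6 * 0.56 = 29.456
  Surface 2: 20.1 * 0.9 = 18.09
  Surface 3: 23.9 * 0.17 = 4.063
  Surface 4: 26.6 * 0.33 = 8.778
Formula: A = sum(Si * alpha_i)
A = 29.456 + 18.09 + 4.063 + 8.778
A = 60.39

60.39 sabins


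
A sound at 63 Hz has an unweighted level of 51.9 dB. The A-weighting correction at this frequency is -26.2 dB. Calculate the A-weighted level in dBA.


Given values:
  SPL = 51.9 dB
  A-weighting at 63 Hz = -26.2 dB
Formula: L_A = SPL + A_weight
L_A = 51.9 + (-26.2)
L_A = 25.7

25.7 dBA


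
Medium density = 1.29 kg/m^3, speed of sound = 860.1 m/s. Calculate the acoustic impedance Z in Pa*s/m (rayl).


Given values:
  rho = 1.29 kg/m^3
  c = 860.1 m/s
Formula: Z = rho * c
Z = 1.29 * 860.1
Z = 1109.53

1109.53 rayl


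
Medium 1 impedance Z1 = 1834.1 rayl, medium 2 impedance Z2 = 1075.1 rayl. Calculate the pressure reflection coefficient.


Given values:
  Z1 = 1834.1 rayl, Z2 = 1075.1 rayl
Formula: R = (Z2 - Z1) / (Z2 + Z1)
Numerator: Z2 - Z1 = 1075.1 - 1834.1 = -759.0
Denominator: Z2 + Z1 = 1075.1 + 1834.1 = 2909.2
R = -759.0 / 2909.2 = -0.2609

-0.2609


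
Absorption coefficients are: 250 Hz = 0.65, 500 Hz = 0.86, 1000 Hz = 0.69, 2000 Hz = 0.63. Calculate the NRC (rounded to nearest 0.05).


Given values:
  a_250 = 0.65, a_500 = 0.86
  a_1000 = 0.69, a_2000 = 0.63
Formula: NRC = (a250 + a500 + a1000 + a2000) / 4
Sum = 0.65 + 0.86 + 0.69 + 0.63 = 2.83
NRC = 2.83 / 4 = 0.7075
Rounded to nearest 0.05: 0.7

0.7


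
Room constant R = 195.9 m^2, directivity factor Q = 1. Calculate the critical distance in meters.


Given values:
  R = 195.9 m^2, Q = 1
Formula: d_c = 0.141 * sqrt(Q * R)
Compute Q * R = 1 * 195.9 = 195.9
Compute sqrt(195.9) = 13.9964
d_c = 0.141 * 13.9964 = 1.973

1.973 m


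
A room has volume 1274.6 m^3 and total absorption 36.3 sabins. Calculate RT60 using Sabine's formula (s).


Given values:
  V = 1274.6 m^3
  A = 36.3 sabins
Formula: RT60 = 0.161 * V / A
Numerator: 0.161 * 1274.6 = 205.2106
RT60 = 205.2106 / 36.3 = 5.653

5.653 s


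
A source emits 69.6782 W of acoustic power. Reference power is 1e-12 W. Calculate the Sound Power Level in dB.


Given values:
  W = 69.6782 W
  W_ref = 1e-12 W
Formula: SWL = 10 * log10(W / W_ref)
Compute ratio: W / W_ref = 69678200000000
Compute log10: log10(69678200000000) = 13.843097
Multiply: SWL = 10 * 13.843097 = 138.43

138.43 dB


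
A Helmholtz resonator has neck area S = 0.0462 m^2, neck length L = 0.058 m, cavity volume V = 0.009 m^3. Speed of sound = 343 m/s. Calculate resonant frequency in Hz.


Given values:
  S = 0.0462 m^2, L = 0.058 m, V = 0.009 m^3, c = 343 m/s
Formula: f = (c / (2*pi)) * sqrt(S / (V * L))
Compute V * L = 0.009 * 0.058 = 0.000522
Compute S / (V * L) = 0.0462 / 0.000522 = 88.5057
Compute sqrt(88.5057) = 9.407747
Compute c / (2*pi) = 343 / 6.283185 = 54.590148
f = 54.590148 * 9.407747 = 513.57

513.57 Hz


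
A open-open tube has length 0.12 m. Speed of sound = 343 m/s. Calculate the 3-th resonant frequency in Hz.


Given values:
  Tube type: open-open, L = 0.12 m, c = 343 m/s, n = 3
Formula: f_n = n * c / (2 * L)
Compute 2 * L = 2 * 0.12 = 0.24
f = 3 * 343 / 0.24
f = 4287.5

4287.5 Hz


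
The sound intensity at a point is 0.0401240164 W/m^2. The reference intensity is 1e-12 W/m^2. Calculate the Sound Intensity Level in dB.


Given values:
  I = 0.0401240164 W/m^2
  I_ref = 1e-12 W/m^2
Formula: SIL = 10 * log10(I / I_ref)
Compute ratio: I / I_ref = 40124016400
Compute log10: log10(40124016400) = 10.603404
Multiply: SIL = 10 * 10.603404 = 106.03

106.03 dB


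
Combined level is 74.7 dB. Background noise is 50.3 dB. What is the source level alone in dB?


Given values:
  L_total = 74.7 dB, L_bg = 50.3 dB
Formula: L_source = 10 * log10(10^(L_total/10) - 10^(L_bg/10))
Convert to linear:
  10^(74.7/10) = 29512092.2667
  10^(50.3/10) = 107151.9305
Difference: 29512092.2667 - 107151.9305 = 29404940.3362
L_source = 10 * log10(29404940.3362) = 74.68

74.68 dB


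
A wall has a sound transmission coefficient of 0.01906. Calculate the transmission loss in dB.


Given values:
  tau = 0.01906
Formula: TL = 10 * log10(1 / tau)
Compute 1 / tau = 1 / 0.01906 = 52.4659
Compute log10(52.4659) = 1.719877
TL = 10 * 1.719877 = 17.2

17.2 dB


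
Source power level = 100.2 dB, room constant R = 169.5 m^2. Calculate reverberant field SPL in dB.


Given values:
  Lw = 100.2 dB, R = 169.5 m^2
Formula: SPL = Lw + 10 * log10(4 / R)
Compute 4 / R = 4 / 169.5 = 0.023599
Compute 10 * log10(0.023599) = -16.2711
SPL = 100.2 + (-16.2711) = 83.93

83.93 dB


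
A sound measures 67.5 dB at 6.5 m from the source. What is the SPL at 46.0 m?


Given values:
  SPL1 = 67.5 dB, r1 = 6.5 m, r2 = 46.0 m
Formula: SPL2 = SPL1 - 20 * log10(r2 / r1)
Compute ratio: r2 / r1 = 46.0 / 6.5 = 7.0769
Compute log10: log10(7.0769) = 0.849843
Compute drop: 20 * 0.849843 = 16.9969
SPL2 = 67.5 - 16.9969 = 50.5

50.5 dB


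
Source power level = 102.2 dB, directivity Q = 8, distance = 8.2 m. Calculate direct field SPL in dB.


Given values:
  Lw = 102.2 dB, Q = 8, r = 8.2 m
Formula: SPL = Lw + 10 * log10(Q / (4 * pi * r^2))
Compute 4 * pi * r^2 = 4 * pi * 8.2^2 = 844.9628
Compute Q / denom = 8 / 844.9628 = 0.00946787
Compute 10 * log10(0.00946787) = -20.2375
SPL = 102.2 + (-20.2375) = 81.96

81.96 dB


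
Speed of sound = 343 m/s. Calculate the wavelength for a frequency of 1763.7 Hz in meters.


Given values:
  c = 343 m/s, f = 1763.7 Hz
Formula: lambda = c / f
lambda = 343 / 1763.7
lambda = 0.1945

0.1945 m


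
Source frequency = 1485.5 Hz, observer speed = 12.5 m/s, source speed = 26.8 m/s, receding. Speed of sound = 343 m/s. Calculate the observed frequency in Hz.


Given values:
  f_s = 1485.5 Hz, v_o = 12.5 m/s, v_s = 26.8 m/s
  Direction: receding
Formula: f_o = f_s * (c - v_o) / (c + v_s)
Numerator: c - v_o = 343 - 12.5 = 330.5
Denominator: c + v_s = 343 + 26.8 = 369.8
f_o = 1485.5 * 330.5 / 369.8 = 1327.63

1327.63 Hz


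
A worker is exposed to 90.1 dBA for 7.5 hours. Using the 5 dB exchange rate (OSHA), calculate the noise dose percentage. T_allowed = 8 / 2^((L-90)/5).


Given values:
  L = 90.1 dBA, T = 7.5 hours
Formula: T_allowed = 8 / 2^((L - 90) / 5)
Compute exponent: (90.1 - 90) / 5 = 0.02
Compute 2^(0.02) = 1.013959
T_allowed = 8 / 1.013959 = 7.889865 hours
Dose = (T / T_allowed) * 100
Dose = (7.5 / 7.889865) * 100 = 95.06

95.06 %


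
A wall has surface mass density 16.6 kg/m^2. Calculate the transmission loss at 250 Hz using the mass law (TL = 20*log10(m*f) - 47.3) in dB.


Given values:
  m = 16.6 kg/m^2, f = 250 Hz
Formula: TL = 20 * log10(m * f) - 47.3
Compute m * f = 16.6 * 250 = 4150.0
Compute log10(4150.0) = 3.618048
Compute 20 * 3.618048 = 72.361
TL = 72.361 - 47.3 = 25.06

25.06 dB


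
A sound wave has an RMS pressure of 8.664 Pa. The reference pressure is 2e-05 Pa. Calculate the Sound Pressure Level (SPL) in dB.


Given values:
  p = 8.664 Pa
  p_ref = 2e-05 Pa
Formula: SPL = 20 * log10(p / p_ref)
Compute ratio: p / p_ref = 8.664 / 2e-05 = 433200
Compute log10: log10(433200) = 5.636688
Multiply: SPL = 20 * 5.636688 = 112.73

112.73 dB


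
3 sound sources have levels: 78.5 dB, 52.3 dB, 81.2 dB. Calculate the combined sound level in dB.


Formula: L_total = 10 * log10( sum(10^(Li/10)) )
  Source 1: 10^(78.5/10) = 70794578.4384
  Source 2: 10^(52.3/10) = 169824.3652
  Source 3: 10^(81.2/10) = 131825673.8556
Sum of linear values = 202790076.6592
L_total = 10 * log10(202790076.6592) = 83.07

83.07 dB


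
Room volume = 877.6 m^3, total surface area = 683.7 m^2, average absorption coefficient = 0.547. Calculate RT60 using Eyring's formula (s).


Given values:
  V = 877.6 m^3, S = 683.7 m^2, alpha = 0.547
Formula: RT60 = 0.161 * V / (-S * ln(1 - alpha))
Compute ln(1 - 0.547) = ln(0.453) = -0.791863
Denominator: -683.7 * -0.791863 = 541.3967
Numerator: 0.161 * 877.6 = 141.2936
RT60 = 141.2936 / 541.3967 = 0.261

0.261 s


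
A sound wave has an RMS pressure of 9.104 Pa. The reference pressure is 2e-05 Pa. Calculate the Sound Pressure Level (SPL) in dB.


Given values:
  p = 9.104 Pa
  p_ref = 2e-05 Pa
Formula: SPL = 20 * log10(p / p_ref)
Compute ratio: p / p_ref = 9.104 / 2e-05 = 455200
Compute log10: log10(455200) = 5.658202
Multiply: SPL = 20 * 5.658202 = 113.16

113.16 dB


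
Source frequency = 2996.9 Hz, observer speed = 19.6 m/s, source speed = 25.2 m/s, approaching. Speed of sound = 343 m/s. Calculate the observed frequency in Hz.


Given values:
  f_s = 2996.9 Hz, v_o = 19.6 m/s, v_s = 25.2 m/s
  Direction: approaching
Formula: f_o = f_s * (c + v_o) / (c - v_s)
Numerator: c + v_o = 343 + 19.6 = 362.6
Denominator: c - v_s = 343 - 25.2 = 317.8
f_o = 2996.9 * 362.6 / 317.8 = 3419.37

3419.37 Hz


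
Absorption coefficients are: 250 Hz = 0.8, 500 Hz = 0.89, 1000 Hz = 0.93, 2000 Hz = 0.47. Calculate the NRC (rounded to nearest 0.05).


Given values:
  a_250 = 0.8, a_500 = 0.89
  a_1000 = 0.93, a_2000 = 0.47
Formula: NRC = (a250 + a500 + a1000 + a2000) / 4
Sum = 0.8 + 0.89 + 0.93 + 0.47 = 3.09
NRC = 3.09 / 4 = 0.7725
Rounded to nearest 0.05: 0.75

0.75


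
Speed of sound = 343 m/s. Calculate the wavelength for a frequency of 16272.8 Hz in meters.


Given values:
  c = 343 m/s, f = 16272.8 Hz
Formula: lambda = c / f
lambda = 343 / 16272.8
lambda = 0.0211

0.0211 m


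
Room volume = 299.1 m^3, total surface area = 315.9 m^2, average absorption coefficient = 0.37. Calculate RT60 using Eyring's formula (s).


Given values:
  V = 299.1 m^3, S = 315.9 m^2, alpha = 0.37
Formula: RT60 = 0.161 * V / (-S * ln(1 - alpha))
Compute ln(1 - 0.37) = ln(0.63) = -0.462035
Denominator: -315.9 * -0.462035 = 145.9569
Numerator: 0.161 * 299.1 = 48.1551
RT60 = 48.1551 / 145.9569 = 0.33

0.33 s


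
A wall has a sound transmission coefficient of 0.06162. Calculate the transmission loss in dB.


Given values:
  tau = 0.06162
Formula: TL = 10 * log10(1 / tau)
Compute 1 / tau = 1 / 0.06162 = 16.2285
Compute log10(16.2285) = 1.210278
TL = 10 * 1.210278 = 12.1

12.1 dB


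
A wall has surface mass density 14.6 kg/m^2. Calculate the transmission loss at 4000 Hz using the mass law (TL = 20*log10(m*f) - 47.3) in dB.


Given values:
  m = 14.6 kg/m^2, f = 4000 Hz
Formula: TL = 20 * log10(m * f) - 47.3
Compute m * f = 14.6 * 4000 = 58400.0
Compute log10(58400.0) = 4.766413
Compute 20 * 4.766413 = 95.3283
TL = 95.3283 - 47.3 = 48.03

48.03 dB


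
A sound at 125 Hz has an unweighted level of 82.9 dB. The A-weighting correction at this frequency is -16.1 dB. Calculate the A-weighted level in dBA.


Given values:
  SPL = 82.9 dB
  A-weighting at 125 Hz = -16.1 dB
Formula: L_A = SPL + A_weight
L_A = 82.9 + (-16.1)
L_A = 66.8

66.8 dBA


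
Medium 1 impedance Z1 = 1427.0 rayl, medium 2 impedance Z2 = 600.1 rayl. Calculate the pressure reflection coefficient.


Given values:
  Z1 = 1427.0 rayl, Z2 = 600.1 rayl
Formula: R = (Z2 - Z1) / (Z2 + Z1)
Numerator: Z2 - Z1 = 600.1 - 1427.0 = -826.9
Denominator: Z2 + Z1 = 600.1 + 1427.0 = 2027.1
R = -826.9 / 2027.1 = -0.4079

-0.4079


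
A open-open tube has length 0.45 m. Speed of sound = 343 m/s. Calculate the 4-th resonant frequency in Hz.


Given values:
  Tube type: open-open, L = 0.45 m, c = 343 m/s, n = 4
Formula: f_n = n * c / (2 * L)
Compute 2 * L = 2 * 0.45 = 0.9
f = 4 * 343 / 0.9
f = 1524.44

1524.44 Hz


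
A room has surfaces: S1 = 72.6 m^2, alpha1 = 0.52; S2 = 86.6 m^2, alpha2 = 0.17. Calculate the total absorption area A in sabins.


Given surfaces:
  Surface 1: 72.6 * 0.52 = 37.752
  Surface 2: 86.6 * 0.17 = 14.722
Formula: A = sum(Si * alpha_i)
A = 37.752 + 14.722
A = 52.47

52.47 sabins


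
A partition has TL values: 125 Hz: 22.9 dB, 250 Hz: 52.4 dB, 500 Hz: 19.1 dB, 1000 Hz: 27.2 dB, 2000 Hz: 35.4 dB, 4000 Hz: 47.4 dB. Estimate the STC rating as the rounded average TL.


Given TL values at each frequency:
  125 Hz: 22.9 dB
  250 Hz: 52.4 dB
  500 Hz: 19.1 dB
  1000 Hz: 27.2 dB
  2000 Hz: 35.4 dB
  4000 Hz: 47.4 dB
Formula: STC ~ round(average of TL values)
Sum = 22.9 + 52.4 + 19.1 + 27.2 + 35.4 + 47.4 = 204.4
Average = 204.4 / 6 = 34.07
Rounded: 34

34


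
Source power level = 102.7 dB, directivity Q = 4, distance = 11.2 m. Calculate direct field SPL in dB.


Given values:
  Lw = 102.7 dB, Q = 4, r = 11.2 m
Formula: SPL = Lw + 10 * log10(Q / (4 * pi * r^2))
Compute 4 * pi * r^2 = 4 * pi * 11.2^2 = 1576.3255
Compute Q / denom = 4 / 1576.3255 = 0.00253755
Compute 10 * log10(0.00253755) = -25.9559
SPL = 102.7 + (-25.9559) = 76.74

76.74 dB


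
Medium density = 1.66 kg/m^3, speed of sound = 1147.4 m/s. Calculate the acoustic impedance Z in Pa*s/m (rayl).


Given values:
  rho = 1.66 kg/m^3
  c = 1147.4 m/s
Formula: Z = rho * c
Z = 1.66 * 1147.4
Z = 1904.68

1904.68 rayl


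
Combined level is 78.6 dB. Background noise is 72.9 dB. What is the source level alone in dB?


Given values:
  L_total = 78.6 dB, L_bg = 72.9 dB
Formula: L_source = 10 * log10(10^(L_total/10) - 10^(L_bg/10))
Convert to linear:
  10^(78.6/10) = 72443596.0075
  10^(72.9/10) = 19498445.9976
Difference: 72443596.0075 - 19498445.9976 = 52945150.0099
L_source = 10 * log10(52945150.0099) = 77.24

77.24 dB


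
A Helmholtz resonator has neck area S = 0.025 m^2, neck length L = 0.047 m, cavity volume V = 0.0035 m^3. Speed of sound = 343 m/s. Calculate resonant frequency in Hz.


Given values:
  S = 0.025 m^2, L = 0.047 m, V = 0.0035 m^3, c = 343 m/s
Formula: f = (c / (2*pi)) * sqrt(S / (V * L))
Compute V * L = 0.0035 * 0.047 = 0.0001645
Compute S / (V * L) = 0.025 / 0.0001645 = 151.9757
Compute sqrt(151.9757) = 12.327842
Compute c / (2*pi) = 343 / 6.283185 = 54.590148
f = 54.590148 * 12.327842 = 672.98

672.98 Hz


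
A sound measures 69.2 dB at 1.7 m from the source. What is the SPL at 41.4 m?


Given values:
  SPL1 = 69.2 dB, r1 = 1.7 m, r2 = 41.4 m
Formula: SPL2 = SPL1 - 20 * log10(r2 / r1)
Compute ratio: r2 / r1 = 41.4 / 1.7 = 24.3529
Compute log10: log10(24.3529) = 1.386551
Compute drop: 20 * 1.386551 = 27.731
SPL2 = 69.2 - 27.731 = 41.47

41.47 dB


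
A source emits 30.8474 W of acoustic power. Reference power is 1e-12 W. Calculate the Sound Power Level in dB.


Given values:
  W = 30.8474 W
  W_ref = 1e-12 W
Formula: SWL = 10 * log10(W / W_ref)
Compute ratio: W / W_ref = 30847400000000
Compute log10: log10(30847400000000) = 13.489219
Multiply: SWL = 10 * 13.489219 = 134.89

134.89 dB


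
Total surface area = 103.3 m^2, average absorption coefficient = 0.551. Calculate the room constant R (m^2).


Given values:
  S = 103.3 m^2, alpha = 0.551
Formula: R = S * alpha / (1 - alpha)
Numerator: 103.3 * 0.551 = 56.9183
Denominator: 1 - 0.551 = 0.449
R = 56.9183 / 0.449 = 126.77

126.77 m^2


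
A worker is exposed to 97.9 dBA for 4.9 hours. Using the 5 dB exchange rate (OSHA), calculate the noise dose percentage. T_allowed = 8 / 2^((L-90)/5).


Given values:
  L = 97.9 dBA, T = 4.9 hours
Formula: T_allowed = 8 / 2^((L - 90) / 5)
Compute exponent: (97.9 - 90) / 5 = 1.58
Compute 2^(1.58) = 2.989698
T_allowed = 8 / 2.989698 = 2.675856 hours
Dose = (T / T_allowed) * 100
Dose = (4.9 / 2.675856) * 100 = 183.12

183.12 %


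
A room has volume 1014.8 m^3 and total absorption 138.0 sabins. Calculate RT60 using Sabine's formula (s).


Given values:
  V = 1014.8 m^3
  A = 138.0 sabins
Formula: RT60 = 0.161 * V / A
Numerator: 0.161 * 1014.8 = 163.3828
RT60 = 163.3828 / 138.0 = 1.184

1.184 s


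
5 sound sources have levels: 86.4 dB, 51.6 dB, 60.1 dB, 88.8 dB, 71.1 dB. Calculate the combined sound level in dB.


Formula: L_total = 10 * log10( sum(10^(Li/10)) )
  Source 1: 10^(86.4/10) = 436515832.2402
  Source 2: 10^(51.6/10) = 144543.9771
  Source 3: 10^(60.1/10) = 1023292.9923
  Source 4: 10^(88.8/10) = 758577575.0292
  Source 5: 10^(71.1/10) = 12882495.5169
Sum of linear values = 1209143739.7557
L_total = 10 * log10(1209143739.7557) = 90.82

90.82 dB


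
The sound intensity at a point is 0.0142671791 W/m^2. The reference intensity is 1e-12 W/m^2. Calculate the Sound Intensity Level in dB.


Given values:
  I = 0.0142671791 W/m^2
  I_ref = 1e-12 W/m^2
Formula: SIL = 10 * log10(I / I_ref)
Compute ratio: I / I_ref = 14267179100
Compute log10: log10(14267179100) = 10.154338
Multiply: SIL = 10 * 10.154338 = 101.54

101.54 dB


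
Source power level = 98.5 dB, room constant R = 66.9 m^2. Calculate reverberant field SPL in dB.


Given values:
  Lw = 98.5 dB, R = 66.9 m^2
Formula: SPL = Lw + 10 * log10(4 / R)
Compute 4 / R = 4 / 66.9 = 0.059791
Compute 10 * log10(0.059791) = -12.2336
SPL = 98.5 + (-12.2336) = 86.27

86.27 dB


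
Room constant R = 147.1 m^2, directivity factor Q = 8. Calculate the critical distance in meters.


Given values:
  R = 147.1 m^2, Q = 8
Formula: d_c = 0.141 * sqrt(Q * R)
Compute Q * R = 8 * 147.1 = 1176.8
Compute sqrt(1176.8) = 34.3045
d_c = 0.141 * 34.3045 = 4.837

4.837 m


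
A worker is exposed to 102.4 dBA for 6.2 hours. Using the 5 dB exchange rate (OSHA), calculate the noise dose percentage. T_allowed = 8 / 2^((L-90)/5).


Given values:
  L = 102.4 dBA, T = 6.2 hours
Formula: T_allowed = 8 / 2^((L - 90) / 5)
Compute exponent: (102.4 - 90) / 5 = 2.48
Compute 2^(2.48) = 5.578975
T_allowed = 8 / 5.578975 = 1.433955 hours
Dose = (T / T_allowed) * 100
Dose = (6.2 / 1.433955) * 100 = 432.37

432.37 %


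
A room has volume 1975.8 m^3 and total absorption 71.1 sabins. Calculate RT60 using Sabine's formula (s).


Given values:
  V = 1975.8 m^3
  A = 71.1 sabins
Formula: RT60 = 0.161 * V / A
Numerator: 0.161 * 1975.8 = 318.1038
RT60 = 318.1038 / 71.1 = 4.474

4.474 s


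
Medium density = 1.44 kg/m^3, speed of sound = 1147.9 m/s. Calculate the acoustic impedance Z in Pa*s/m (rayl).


Given values:
  rho = 1.44 kg/m^3
  c = 1147.9 m/s
Formula: Z = rho * c
Z = 1.44 * 1147.9
Z = 1652.98

1652.98 rayl


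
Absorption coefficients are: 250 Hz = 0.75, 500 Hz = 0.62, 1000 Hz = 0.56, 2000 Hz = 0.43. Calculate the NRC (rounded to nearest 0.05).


Given values:
  a_250 = 0.75, a_500 = 0.62
  a_1000 = 0.56, a_2000 = 0.43
Formula: NRC = (a250 + a500 + a1000 + a2000) / 4
Sum = 0.75 + 0.62 + 0.56 + 0.43 = 2.36
NRC = 2.36 / 4 = 0.59
Rounded to nearest 0.05: 0.6

0.6


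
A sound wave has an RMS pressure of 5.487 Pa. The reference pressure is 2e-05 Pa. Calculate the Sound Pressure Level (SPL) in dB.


Given values:
  p = 5.487 Pa
  p_ref = 2e-05 Pa
Formula: SPL = 20 * log10(p / p_ref)
Compute ratio: p / p_ref = 5.487 / 2e-05 = 274350
Compute log10: log10(274350) = 5.438305
Multiply: SPL = 20 * 5.438305 = 108.77

108.77 dB


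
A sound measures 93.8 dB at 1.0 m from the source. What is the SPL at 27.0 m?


Given values:
  SPL1 = 93.8 dB, r1 = 1.0 m, r2 = 27.0 m
Formula: SPL2 = SPL1 - 20 * log10(r2 / r1)
Compute ratio: r2 / r1 = 27.0 / 1.0 = 27.0
Compute log10: log10(27.0) = 1.431364
Compute drop: 20 * 1.431364 = 28.6273
SPL2 = 93.8 - 28.6273 = 65.17

65.17 dB


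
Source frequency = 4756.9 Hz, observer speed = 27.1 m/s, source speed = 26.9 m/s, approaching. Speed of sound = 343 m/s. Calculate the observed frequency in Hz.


Given values:
  f_s = 4756.9 Hz, v_o = 27.1 m/s, v_s = 26.9 m/s
  Direction: approaching
Formula: f_o = f_s * (c + v_o) / (c - v_s)
Numerator: c + v_o = 343 + 27.1 = 370.1
Denominator: c - v_s = 343 - 26.9 = 316.1
f_o = 4756.9 * 370.1 / 316.1 = 5569.53

5569.53 Hz


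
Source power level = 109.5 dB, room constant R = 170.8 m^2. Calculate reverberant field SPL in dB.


Given values:
  Lw = 109.5 dB, R = 170.8 m^2
Formula: SPL = Lw + 10 * log10(4 / R)
Compute 4 / R = 4 / 170.8 = 0.023419
Compute 10 * log10(0.023419) = -16.3043
SPL = 109.5 + (-16.3043) = 93.2

93.2 dB


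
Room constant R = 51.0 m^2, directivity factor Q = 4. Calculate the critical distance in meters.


Given values:
  R = 51.0 m^2, Q = 4
Formula: d_c = 0.141 * sqrt(Q * R)
Compute Q * R = 4 * 51.0 = 204.0
Compute sqrt(204.0) = 14.2829
d_c = 0.141 * 14.2829 = 2.014

2.014 m


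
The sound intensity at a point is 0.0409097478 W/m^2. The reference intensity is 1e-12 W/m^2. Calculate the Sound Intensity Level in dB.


Given values:
  I = 0.0409097478 W/m^2
  I_ref = 1e-12 W/m^2
Formula: SIL = 10 * log10(I / I_ref)
Compute ratio: I / I_ref = 40909747800
Compute log10: log10(40909747800) = 10.611827
Multiply: SIL = 10 * 10.611827 = 106.12

106.12 dB


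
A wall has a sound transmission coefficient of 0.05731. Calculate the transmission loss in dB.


Given values:
  tau = 0.05731
Formula: TL = 10 * log10(1 / tau)
Compute 1 / tau = 1 / 0.05731 = 17.449
Compute log10(17.449) = 1.241771
TL = 10 * 1.241771 = 12.42

12.42 dB


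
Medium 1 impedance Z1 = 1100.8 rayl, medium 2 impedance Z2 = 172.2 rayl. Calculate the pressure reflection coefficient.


Given values:
  Z1 = 1100.8 rayl, Z2 = 172.2 rayl
Formula: R = (Z2 - Z1) / (Z2 + Z1)
Numerator: Z2 - Z1 = 172.2 - 1100.8 = -928.6
Denominator: Z2 + Z1 = 172.2 + 1100.8 = 1273.0
R = -928.6 / 1273.0 = -0.7295

-0.7295


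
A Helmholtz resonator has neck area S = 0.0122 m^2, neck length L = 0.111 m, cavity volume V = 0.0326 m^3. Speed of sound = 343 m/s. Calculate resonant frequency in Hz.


Given values:
  S = 0.0122 m^2, L = 0.111 m, V = 0.0326 m^3, c = 343 m/s
Formula: f = (c / (2*pi)) * sqrt(S / (V * L))
Compute V * L = 0.0326 * 0.111 = 0.0036186
Compute S / (V * L) = 0.0122 / 0.0036186 = 3.3715
Compute sqrt(3.3715) = 1.836164
Compute c / (2*pi) = 343 / 6.283185 = 54.590148
f = 54.590148 * 1.836164 = 100.24

100.24 Hz


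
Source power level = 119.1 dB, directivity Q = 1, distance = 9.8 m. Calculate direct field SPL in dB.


Given values:
  Lw = 119.1 dB, Q = 1, r = 9.8 m
Formula: SPL = Lw + 10 * log10(Q / (4 * pi * r^2))
Compute 4 * pi * r^2 = 4 * pi * 9.8^2 = 1206.8742
Compute Q / denom = 1 / 1206.8742 = 0.00082859
Compute 10 * log10(0.00082859) = -30.8166
SPL = 119.1 + (-30.8166) = 88.28

88.28 dB


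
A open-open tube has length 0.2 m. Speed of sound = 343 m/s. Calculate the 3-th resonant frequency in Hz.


Given values:
  Tube type: open-open, L = 0.2 m, c = 343 m/s, n = 3
Formula: f_n = n * c / (2 * L)
Compute 2 * L = 2 * 0.2 = 0.4
f = 3 * 343 / 0.4
f = 2572.5

2572.5 Hz


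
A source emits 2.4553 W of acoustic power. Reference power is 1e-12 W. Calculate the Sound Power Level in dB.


Given values:
  W = 2.4553 W
  W_ref = 1e-12 W
Formula: SWL = 10 * log10(W / W_ref)
Compute ratio: W / W_ref = 2455300000000
Compute log10: log10(2455300000000) = 12.390105
Multiply: SWL = 10 * 12.390105 = 123.9

123.9 dB


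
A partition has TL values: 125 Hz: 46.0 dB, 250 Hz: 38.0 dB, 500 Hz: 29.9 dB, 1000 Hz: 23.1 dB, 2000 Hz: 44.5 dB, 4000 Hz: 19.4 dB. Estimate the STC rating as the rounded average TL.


Given TL values at each frequency:
  125 Hz: 46.0 dB
  250 Hz: 38.0 dB
  500 Hz: 29.9 dB
  1000 Hz: 23.1 dB
  2000 Hz: 44.5 dB
  4000 Hz: 19.4 dB
Formula: STC ~ round(average of TL values)
Sum = 46.0 + 38.0 + 29.9 + 23.1 + 44.5 + 19.4 = 200.9
Average = 200.9 / 6 = 33.48
Rounded: 33

33


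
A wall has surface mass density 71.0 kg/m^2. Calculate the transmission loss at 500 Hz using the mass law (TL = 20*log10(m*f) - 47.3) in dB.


Given values:
  m = 71.0 kg/m^2, f = 500 Hz
Formula: TL = 20 * log10(m * f) - 47.3
Compute m * f = 71.0 * 500 = 35500.0
Compute log10(35500.0) = 4.550228
Compute 20 * 4.550228 = 91.0046
TL = 91.0046 - 47.3 = 43.7

43.7 dB


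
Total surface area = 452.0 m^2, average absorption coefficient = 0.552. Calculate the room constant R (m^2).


Given values:
  S = 452.0 m^2, alpha = 0.552
Formula: R = S * alpha / (1 - alpha)
Numerator: 452.0 * 0.552 = 249.504
Denominator: 1 - 0.552 = 0.448
R = 249.504 / 0.448 = 556.93

556.93 m^2


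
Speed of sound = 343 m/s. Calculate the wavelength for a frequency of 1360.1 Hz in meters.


Given values:
  c = 343 m/s, f = 1360.1 Hz
Formula: lambda = c / f
lambda = 343 / 1360.1
lambda = 0.2522

0.2522 m


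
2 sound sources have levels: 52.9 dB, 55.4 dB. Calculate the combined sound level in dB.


Formula: L_total = 10 * log10( sum(10^(Li/10)) )
  Source 1: 10^(52.9/10) = 194984.46
  Source 2: 10^(55.4/10) = 346736.8505
Sum of linear values = 541721.3105
L_total = 10 * log10(541721.3105) = 57.34

57.34 dB


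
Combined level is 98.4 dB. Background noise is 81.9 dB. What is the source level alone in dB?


Given values:
  L_total = 98.4 dB, L_bg = 81.9 dB
Formula: L_source = 10 * log10(10^(L_total/10) - 10^(L_bg/10))
Convert to linear:
  10^(98.4/10) = 6918309709.1894
  10^(81.9/10) = 154881661.8912
Difference: 6918309709.1894 - 154881661.8912 = 6763428047.2982
L_source = 10 * log10(6763428047.2982) = 98.3

98.3 dB


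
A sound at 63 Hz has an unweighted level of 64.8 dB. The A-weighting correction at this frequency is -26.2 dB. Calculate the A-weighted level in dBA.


Given values:
  SPL = 64.8 dB
  A-weighting at 63 Hz = -26.2 dB
Formula: L_A = SPL + A_weight
L_A = 64.8 + (-26.2)
L_A = 38.6

38.6 dBA


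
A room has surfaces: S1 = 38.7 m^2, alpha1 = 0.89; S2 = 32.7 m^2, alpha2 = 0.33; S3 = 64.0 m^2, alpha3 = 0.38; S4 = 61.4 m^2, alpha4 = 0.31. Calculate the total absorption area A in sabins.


Given surfaces:
  Surface 1: 38.7 * 0.89 = 34.443
  Surface 2: 32.7 * 0.33 = 10.791
  Surface 3: 64.0 * 0.38 = 24.32
  Surface 4: 61.4 * 0.31 = 19.034
Formula: A = sum(Si * alpha_i)
A = 34.443 + 10.791 + 24.32 + 19.034
A = 88.59

88.59 sabins


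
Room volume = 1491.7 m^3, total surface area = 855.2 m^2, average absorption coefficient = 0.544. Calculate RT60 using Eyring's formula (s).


Given values:
  V = 1491.7 m^3, S = 855.2 m^2, alpha = 0.544
Formula: RT60 = 0.161 * V / (-S * ln(1 - alpha))
Compute ln(1 - 0.544) = ln(0.456) = -0.785262
Denominator: -855.2 * -0.785262 = 671.5561
Numerator: 0.161 * 1491.7 = 240.1637
RT60 = 240.1637 / 671.5561 = 0.358

0.358 s


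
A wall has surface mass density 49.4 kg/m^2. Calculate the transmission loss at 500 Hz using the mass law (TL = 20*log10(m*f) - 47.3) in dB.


Given values:
  m = 49.4 kg/m^2, f = 500 Hz
Formula: TL = 20 * log10(m * f) - 47.3
Compute m * f = 49.4 * 500 = 24700.0
Compute log10(24700.0) = 4.392697
Compute 20 * 4.392697 = 87.8539
TL = 87.8539 - 47.3 = 40.55

40.55 dB


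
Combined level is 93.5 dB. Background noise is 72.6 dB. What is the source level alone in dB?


Given values:
  L_total = 93.5 dB, L_bg = 72.6 dB
Formula: L_source = 10 * log10(10^(L_total/10) - 10^(L_bg/10))
Convert to linear:
  10^(93.5/10) = 2238721138.5683
  10^(72.6/10) = 18197008.5861
Difference: 2238721138.5683 - 18197008.5861 = 2220524129.9822
L_source = 10 * log10(2220524129.9822) = 93.46

93.46 dB


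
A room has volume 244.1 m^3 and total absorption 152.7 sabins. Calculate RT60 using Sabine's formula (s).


Given values:
  V = 244.1 m^3
  A = 152.7 sabins
Formula: RT60 = 0.161 * V / A
Numerator: 0.161 * 244.1 = 39.3001
RT60 = 39.3001 / 152.7 = 0.257

0.257 s


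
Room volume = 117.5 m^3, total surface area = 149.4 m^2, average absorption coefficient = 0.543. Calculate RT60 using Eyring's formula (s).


Given values:
  V = 117.5 m^3, S = 149.4 m^2, alpha = 0.543
Formula: RT60 = 0.161 * V / (-S * ln(1 - alpha))
Compute ln(1 - 0.543) = ln(0.457) = -0.783072
Denominator: -149.4 * -0.783072 = 116.991
Numerator: 0.161 * 117.5 = 18.9175
RT60 = 18.9175 / 116.991 = 0.162

0.162 s


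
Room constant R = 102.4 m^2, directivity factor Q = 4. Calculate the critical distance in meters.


Given values:
  R = 102.4 m^2, Q = 4
Formula: d_c = 0.141 * sqrt(Q * R)
Compute Q * R = 4 * 102.4 = 409.6
Compute sqrt(409.6) = 20.2386
d_c = 0.141 * 20.2386 = 2.854

2.854 m


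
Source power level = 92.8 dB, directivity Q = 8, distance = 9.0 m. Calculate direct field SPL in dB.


Given values:
  Lw = 92.8 dB, Q = 8, r = 9.0 m
Formula: SPL = Lw + 10 * log10(Q / (4 * pi * r^2))
Compute 4 * pi * r^2 = 4 * pi * 9.0^2 = 1017.876
Compute Q / denom = 8 / 1017.876 = 0.0078595
Compute 10 * log10(0.0078595) = -21.0461
SPL = 92.8 + (-21.0461) = 71.75

71.75 dB


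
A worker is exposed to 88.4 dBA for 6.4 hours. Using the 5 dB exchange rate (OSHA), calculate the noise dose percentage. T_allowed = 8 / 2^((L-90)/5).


Given values:
  L = 88.4 dBA, T = 6.4 hours
Formula: T_allowed = 8 / 2^((L - 90) / 5)
Compute exponent: (88.4 - 90) / 5 = -0.32
Compute 2^(-0.32) = 0.80107
T_allowed = 8 / 0.80107 = 9.986643 hours
Dose = (T / T_allowed) * 100
Dose = (6.4 / 9.986643) * 100 = 64.09

64.09 %


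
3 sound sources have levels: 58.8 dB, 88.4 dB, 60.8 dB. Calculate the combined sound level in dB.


Formula: L_total = 10 * log10( sum(10^(Li/10)) )
  Source 1: 10^(58.8/10) = 758577.575
  Source 2: 10^(88.4/10) = 691830970.9189
  Source 3: 10^(60.8/10) = 1202264.4346
Sum of linear values = 693791812.9285
L_total = 10 * log10(693791812.9285) = 88.41

88.41 dB


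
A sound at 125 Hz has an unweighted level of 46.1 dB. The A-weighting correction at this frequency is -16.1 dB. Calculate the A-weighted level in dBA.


Given values:
  SPL = 46.1 dB
  A-weighting at 125 Hz = -16.1 dB
Formula: L_A = SPL + A_weight
L_A = 46.1 + (-16.1)
L_A = 30.0

30.0 dBA


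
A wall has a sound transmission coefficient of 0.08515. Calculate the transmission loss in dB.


Given values:
  tau = 0.08515
Formula: TL = 10 * log10(1 / tau)
Compute 1 / tau = 1 / 0.08515 = 11.744
Compute log10(11.744) = 1.069816
TL = 10 * 1.069816 = 10.7

10.7 dB


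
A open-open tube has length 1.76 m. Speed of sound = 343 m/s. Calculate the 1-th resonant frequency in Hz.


Given values:
  Tube type: open-open, L = 1.76 m, c = 343 m/s, n = 1
Formula: f_n = n * c / (2 * L)
Compute 2 * L = 2 * 1.76 = 3.52
f = 1 * 343 / 3.52
f = 97.44

97.44 Hz


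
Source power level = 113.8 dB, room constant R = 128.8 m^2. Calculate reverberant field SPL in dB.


Given values:
  Lw = 113.8 dB, R = 128.8 m^2
Formula: SPL = Lw + 10 * log10(4 / R)
Compute 4 / R = 4 / 128.8 = 0.031056
Compute 10 * log10(0.031056) = -15.0785
SPL = 113.8 + (-15.0785) = 98.72

98.72 dB


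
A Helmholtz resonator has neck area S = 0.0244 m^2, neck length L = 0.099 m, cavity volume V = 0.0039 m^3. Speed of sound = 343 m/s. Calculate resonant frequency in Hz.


Given values:
  S = 0.0244 m^2, L = 0.099 m, V = 0.0039 m^3, c = 343 m/s
Formula: f = (c / (2*pi)) * sqrt(S / (V * L))
Compute V * L = 0.0039 * 0.099 = 0.0003861
Compute S / (V * L) = 0.0244 / 0.0003861 = 63.1961
Compute sqrt(63.1961) = 7.949597
Compute c / (2*pi) = 343 / 6.283185 = 54.590148
f = 54.590148 * 7.949597 = 433.97

433.97 Hz


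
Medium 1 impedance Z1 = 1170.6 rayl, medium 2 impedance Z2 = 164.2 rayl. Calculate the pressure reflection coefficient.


Given values:
  Z1 = 1170.6 rayl, Z2 = 164.2 rayl
Formula: R = (Z2 - Z1) / (Z2 + Z1)
Numerator: Z2 - Z1 = 164.2 - 1170.6 = -1006.4
Denominator: Z2 + Z1 = 164.2 + 1170.6 = 1334.8
R = -1006.4 / 1334.8 = -0.754

-0.754
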